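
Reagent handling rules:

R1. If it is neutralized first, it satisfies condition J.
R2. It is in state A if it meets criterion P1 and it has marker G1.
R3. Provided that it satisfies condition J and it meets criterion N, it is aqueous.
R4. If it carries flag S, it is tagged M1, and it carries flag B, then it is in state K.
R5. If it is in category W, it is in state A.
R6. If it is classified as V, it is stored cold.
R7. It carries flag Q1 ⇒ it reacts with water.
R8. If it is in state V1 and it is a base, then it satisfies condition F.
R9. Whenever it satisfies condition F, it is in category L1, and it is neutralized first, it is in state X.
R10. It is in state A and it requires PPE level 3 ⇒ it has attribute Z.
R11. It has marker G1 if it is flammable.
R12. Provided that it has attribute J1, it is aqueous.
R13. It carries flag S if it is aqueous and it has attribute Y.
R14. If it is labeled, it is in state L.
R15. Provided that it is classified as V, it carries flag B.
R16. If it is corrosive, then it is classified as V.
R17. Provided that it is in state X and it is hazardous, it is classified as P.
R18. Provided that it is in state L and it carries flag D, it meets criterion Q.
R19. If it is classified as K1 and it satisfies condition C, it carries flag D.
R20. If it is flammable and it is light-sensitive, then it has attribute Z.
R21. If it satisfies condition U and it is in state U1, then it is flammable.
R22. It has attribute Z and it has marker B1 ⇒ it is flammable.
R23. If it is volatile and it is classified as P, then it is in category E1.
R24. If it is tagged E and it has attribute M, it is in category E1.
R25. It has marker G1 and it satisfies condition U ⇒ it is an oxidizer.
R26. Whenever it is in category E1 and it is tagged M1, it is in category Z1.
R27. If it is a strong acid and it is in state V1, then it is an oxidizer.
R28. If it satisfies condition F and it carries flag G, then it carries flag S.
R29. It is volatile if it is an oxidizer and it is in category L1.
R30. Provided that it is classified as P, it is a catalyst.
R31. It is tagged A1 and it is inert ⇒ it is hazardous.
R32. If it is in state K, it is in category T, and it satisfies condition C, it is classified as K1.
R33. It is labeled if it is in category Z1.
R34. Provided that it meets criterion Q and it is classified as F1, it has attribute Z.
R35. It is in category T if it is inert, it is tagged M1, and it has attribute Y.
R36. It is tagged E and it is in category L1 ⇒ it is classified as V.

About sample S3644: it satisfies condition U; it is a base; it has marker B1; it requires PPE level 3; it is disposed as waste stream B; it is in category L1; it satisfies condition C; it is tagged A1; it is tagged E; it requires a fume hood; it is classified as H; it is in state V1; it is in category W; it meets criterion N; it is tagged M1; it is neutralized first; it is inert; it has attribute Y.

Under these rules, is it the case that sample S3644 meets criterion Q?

By R1 (it is neutralized first): it satisfies condition J.
By R3 (it satisfies condition J, it meets criterion N): it is aqueous.
By R5 (it is in category W): it is in state A.
By R8 (it is in state V1, it is a base): it satisfies condition F.
By R9 (it satisfies condition F, it is in category L1, it is neutralized first): it is in state X.
By R10 (it is in state A, it requires PPE level 3): it has attribute Z.
By R13 (it is aqueous, it has attribute Y): it carries flag S.
By R22 (it has attribute Z, it has marker B1): it is flammable.
By R31 (it is tagged A1, it is inert): it is hazardous.
By R35 (it is inert, it is tagged M1, it has attribute Y): it is in category T.
By R36 (it is tagged E, it is in category L1): it is classified as V.
By R11 (it is flammable): it has marker G1.
By R15 (it is classified as V): it carries flag B.
By R17 (it is in state X, it is hazardous): it is classified as P.
By R25 (it has marker G1, it satisfies condition U): it is an oxidizer.
By R29 (it is an oxidizer, it is in category L1): it is volatile.
By R4 (it carries flag S, it is tagged M1, it carries flag B): it is in state K.
By R23 (it is volatile, it is classified as P): it is in category E1.
By R26 (it is in category E1, it is tagged M1): it is in category Z1.
By R32 (it is in state K, it is in category T, it satisfies condition C): it is classified as K1.
By R33 (it is in category Z1): it is labeled.
By R14 (it is labeled): it is in state L.
By R19 (it is classified as K1, it satisfies condition C): it carries flag D.
By R18 (it is in state L, it carries flag D): it meets criterion Q.

Yes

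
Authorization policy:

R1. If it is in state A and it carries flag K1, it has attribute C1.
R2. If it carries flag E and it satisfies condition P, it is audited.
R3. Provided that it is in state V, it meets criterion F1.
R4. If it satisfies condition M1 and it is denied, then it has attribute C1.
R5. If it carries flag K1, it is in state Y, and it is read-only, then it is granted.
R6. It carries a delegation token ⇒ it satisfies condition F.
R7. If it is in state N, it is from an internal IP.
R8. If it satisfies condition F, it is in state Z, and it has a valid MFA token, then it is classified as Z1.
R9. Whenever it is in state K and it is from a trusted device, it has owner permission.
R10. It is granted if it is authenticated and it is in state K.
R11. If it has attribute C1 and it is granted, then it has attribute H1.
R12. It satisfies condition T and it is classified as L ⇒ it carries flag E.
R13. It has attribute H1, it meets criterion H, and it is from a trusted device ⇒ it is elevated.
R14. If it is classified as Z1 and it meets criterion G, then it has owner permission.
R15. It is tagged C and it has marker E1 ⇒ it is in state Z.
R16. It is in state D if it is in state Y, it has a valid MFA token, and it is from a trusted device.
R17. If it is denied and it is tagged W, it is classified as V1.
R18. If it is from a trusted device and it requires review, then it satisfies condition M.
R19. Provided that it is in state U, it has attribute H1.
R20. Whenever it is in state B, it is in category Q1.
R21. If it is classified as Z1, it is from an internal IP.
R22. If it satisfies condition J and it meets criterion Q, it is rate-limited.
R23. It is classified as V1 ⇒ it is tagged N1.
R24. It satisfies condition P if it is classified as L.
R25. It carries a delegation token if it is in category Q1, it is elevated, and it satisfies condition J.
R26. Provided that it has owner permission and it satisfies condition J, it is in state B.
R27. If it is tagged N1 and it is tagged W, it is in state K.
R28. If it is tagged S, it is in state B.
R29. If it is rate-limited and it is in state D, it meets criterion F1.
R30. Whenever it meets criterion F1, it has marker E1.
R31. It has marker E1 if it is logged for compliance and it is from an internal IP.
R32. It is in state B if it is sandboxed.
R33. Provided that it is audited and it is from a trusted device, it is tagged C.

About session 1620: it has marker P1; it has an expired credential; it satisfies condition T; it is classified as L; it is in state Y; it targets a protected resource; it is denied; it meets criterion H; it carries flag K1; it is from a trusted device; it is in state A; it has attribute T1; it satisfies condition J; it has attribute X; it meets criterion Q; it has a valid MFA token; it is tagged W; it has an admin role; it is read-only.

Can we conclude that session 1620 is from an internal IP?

Yes

By R1 (it is in state A, it carries flag K1): it has attribute C1.
By R5 (it carries flag K1, it is in state Y, it is read-only): it is granted.
By R11 (it has attribute C1, it is granted): it has attribute H1.
By R12 (it satisfies condition T, it is classified as L): it carries flag E.
By R13 (it has attribute H1, it meets criterion H, it is from a trusted device): it is elevated.
By R16 (it is in state Y, it has a valid MFA token, it is from a trusted device): it is in state D.
By R17 (it is denied, it is tagged W): it is classified as V1.
By R22 (it satisfies condition J, it meets criterion Q): it is rate-limited.
By R23 (it is classified as V1): it is tagged N1.
By R24 (it is classified as L): it satisfies condition P.
By R27 (it is tagged N1, it is tagged W): it is in state K.
By R29 (it is rate-limited, it is in state D): it meets criterion F1.
By R30 (it meets criterion F1): it has marker E1.
By R2 (it carries flag E, it satisfies condition P): it is audited.
By R9 (it is in state K, it is from a trusted device): it has owner permission.
By R26 (it has owner permission, it satisfies condition J): it is in state B.
By R33 (it is audited, it is from a trusted device): it is tagged C.
By R15 (it is tagged C, it has marker E1): it is in state Z.
By R20 (it is in state B): it is in category Q1.
By R25 (it is in category Q1, it is elevated, it satisfies condition J): it carries a delegation token.
By R6 (it carries a delegation token): it satisfies condition F.
By R8 (it satisfies condition F, it is in state Z, it has a valid MFA token): it is classified as Z1.
By R21 (it is classified as Z1): it is from an internal IP.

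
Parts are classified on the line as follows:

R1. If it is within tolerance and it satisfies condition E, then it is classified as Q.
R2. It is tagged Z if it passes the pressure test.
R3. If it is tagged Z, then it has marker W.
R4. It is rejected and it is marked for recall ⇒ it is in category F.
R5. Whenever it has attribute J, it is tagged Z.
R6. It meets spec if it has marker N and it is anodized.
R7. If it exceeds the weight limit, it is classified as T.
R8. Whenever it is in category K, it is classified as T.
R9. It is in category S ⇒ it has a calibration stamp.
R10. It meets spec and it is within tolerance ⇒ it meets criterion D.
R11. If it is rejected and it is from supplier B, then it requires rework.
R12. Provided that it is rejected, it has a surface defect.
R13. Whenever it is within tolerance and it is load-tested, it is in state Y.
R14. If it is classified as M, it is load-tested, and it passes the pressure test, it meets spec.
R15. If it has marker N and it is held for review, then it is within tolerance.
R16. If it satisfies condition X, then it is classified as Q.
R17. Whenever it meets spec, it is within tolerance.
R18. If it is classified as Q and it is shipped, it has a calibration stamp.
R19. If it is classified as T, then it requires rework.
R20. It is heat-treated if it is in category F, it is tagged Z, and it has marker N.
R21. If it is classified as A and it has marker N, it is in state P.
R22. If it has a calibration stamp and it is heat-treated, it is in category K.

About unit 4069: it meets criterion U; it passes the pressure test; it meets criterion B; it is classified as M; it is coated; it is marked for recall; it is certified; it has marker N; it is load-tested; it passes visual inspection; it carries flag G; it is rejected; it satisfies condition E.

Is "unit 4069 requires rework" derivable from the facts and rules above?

No

Forward chaining from the given facts derives: is tagged Z, has marker W, is in category F, has a surface defect, meets spec, is within tolerance, is heat-treated, is classified as Q, meets criterion D, is in state Y.
Rules concluding "it requires rework": R11 needs "it is from supplier B"; R19 needs "it is classified as T" — none of these are established.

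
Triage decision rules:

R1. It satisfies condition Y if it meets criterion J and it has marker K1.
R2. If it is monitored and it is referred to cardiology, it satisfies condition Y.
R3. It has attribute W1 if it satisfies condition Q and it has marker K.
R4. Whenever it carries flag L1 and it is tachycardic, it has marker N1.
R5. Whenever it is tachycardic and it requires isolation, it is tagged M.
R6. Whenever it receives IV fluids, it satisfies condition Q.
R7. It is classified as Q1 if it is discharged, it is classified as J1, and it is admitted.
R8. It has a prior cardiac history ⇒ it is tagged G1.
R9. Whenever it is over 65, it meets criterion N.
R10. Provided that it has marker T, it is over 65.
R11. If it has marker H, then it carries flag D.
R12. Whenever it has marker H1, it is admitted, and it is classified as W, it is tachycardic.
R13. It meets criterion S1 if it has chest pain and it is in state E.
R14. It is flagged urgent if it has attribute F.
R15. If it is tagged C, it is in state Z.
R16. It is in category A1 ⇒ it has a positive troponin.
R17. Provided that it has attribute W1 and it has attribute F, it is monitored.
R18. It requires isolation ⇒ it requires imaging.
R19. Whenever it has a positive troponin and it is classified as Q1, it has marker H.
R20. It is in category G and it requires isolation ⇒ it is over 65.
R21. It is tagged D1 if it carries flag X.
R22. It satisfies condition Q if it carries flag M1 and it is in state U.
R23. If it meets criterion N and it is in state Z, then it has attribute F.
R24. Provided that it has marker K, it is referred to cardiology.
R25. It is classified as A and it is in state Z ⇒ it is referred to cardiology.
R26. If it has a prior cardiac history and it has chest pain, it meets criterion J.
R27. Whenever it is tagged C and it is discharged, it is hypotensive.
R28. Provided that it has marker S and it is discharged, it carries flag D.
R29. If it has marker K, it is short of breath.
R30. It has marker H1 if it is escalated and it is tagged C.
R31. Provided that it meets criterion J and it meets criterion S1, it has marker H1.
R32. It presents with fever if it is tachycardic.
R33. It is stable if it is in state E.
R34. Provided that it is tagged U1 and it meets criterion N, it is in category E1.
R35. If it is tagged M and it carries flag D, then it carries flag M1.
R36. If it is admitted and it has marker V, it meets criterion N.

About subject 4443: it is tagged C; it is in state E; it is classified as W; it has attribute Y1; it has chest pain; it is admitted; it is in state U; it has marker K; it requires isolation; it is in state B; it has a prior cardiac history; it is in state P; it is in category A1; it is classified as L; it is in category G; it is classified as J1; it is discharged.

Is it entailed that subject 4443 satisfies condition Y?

Yes

By R7 (it is discharged, it is classified as J1, it is admitted): it is classified as Q1.
By R13 (it has chest pain, it is in state E): it meets criterion S1.
By R15 (it is tagged C): it is in state Z.
By R16 (it is in category A1): it has a positive troponin.
By R19 (it has a positive troponin, it is classified as Q1): it has marker H.
By R20 (it is in category G, it requires isolation): it is over 65.
By R24 (it has marker K): it is referred to cardiology.
By R26 (it has a prior cardiac history, it has chest pain): it meets criterion J.
By R31 (it meets criterion J, it meets criterion S1): it has marker H1.
By R9 (it is over 65): it meets criterion N.
By R11 (it has marker H): it carries flag D.
By R12 (it has marker H1, it is admitted, it is classified as W): it is tachycardic.
By R23 (it meets criterion N, it is in state Z): it has attribute F.
By R5 (it is tachycardic, it requires isolation): it is tagged M.
By R35 (it is tagged M, it carries flag D): it carries flag M1.
By R22 (it carries flag M1, it is in state U): it satisfies condition Q.
By R3 (it satisfies condition Q, it has marker K): it has attribute W1.
By R17 (it has attribute W1, it has attribute F): it is monitored.
By R2 (it is monitored, it is referred to cardiology): it satisfies condition Y.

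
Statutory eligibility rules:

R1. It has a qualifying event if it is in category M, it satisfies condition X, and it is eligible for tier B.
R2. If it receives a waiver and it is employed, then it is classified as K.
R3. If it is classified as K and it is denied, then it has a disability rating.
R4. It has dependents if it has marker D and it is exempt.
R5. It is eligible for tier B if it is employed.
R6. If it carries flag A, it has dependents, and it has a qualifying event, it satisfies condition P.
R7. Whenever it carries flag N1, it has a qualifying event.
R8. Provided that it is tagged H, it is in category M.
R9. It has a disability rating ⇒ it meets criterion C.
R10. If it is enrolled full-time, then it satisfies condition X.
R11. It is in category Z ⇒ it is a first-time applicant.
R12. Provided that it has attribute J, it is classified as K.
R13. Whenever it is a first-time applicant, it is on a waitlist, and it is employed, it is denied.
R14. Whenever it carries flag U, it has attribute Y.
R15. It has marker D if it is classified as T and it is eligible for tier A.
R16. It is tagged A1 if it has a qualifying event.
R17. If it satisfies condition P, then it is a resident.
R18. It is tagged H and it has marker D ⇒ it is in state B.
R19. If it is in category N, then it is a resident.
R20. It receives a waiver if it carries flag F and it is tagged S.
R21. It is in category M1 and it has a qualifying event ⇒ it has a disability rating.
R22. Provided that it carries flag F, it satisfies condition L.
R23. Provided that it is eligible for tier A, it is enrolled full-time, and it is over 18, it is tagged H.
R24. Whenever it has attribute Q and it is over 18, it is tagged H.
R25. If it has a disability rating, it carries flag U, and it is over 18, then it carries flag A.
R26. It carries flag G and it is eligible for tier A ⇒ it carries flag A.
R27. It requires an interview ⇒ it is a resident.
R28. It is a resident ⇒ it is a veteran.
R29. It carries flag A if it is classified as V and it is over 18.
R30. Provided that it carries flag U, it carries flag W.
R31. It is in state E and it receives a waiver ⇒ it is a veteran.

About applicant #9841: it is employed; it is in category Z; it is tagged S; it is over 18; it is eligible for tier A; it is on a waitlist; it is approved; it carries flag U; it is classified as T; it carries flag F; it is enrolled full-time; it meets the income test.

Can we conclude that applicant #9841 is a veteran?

Forward chaining from the given facts derives: is eligible for tier B, satisfies condition X, is a first-time applicant, is denied, has attribute Y, has marker D, receives a waiver, satisfies condition L, is tagged H, carries flag W, is classified as K, has a disability rating, is in category M, meets criterion C, is in state B, carries flag A, has a qualifying event, is tagged A1.
Rules concluding "it is a veteran": R28 needs "it is a resident"; R31 needs "it is in state E" — none of these are established.

No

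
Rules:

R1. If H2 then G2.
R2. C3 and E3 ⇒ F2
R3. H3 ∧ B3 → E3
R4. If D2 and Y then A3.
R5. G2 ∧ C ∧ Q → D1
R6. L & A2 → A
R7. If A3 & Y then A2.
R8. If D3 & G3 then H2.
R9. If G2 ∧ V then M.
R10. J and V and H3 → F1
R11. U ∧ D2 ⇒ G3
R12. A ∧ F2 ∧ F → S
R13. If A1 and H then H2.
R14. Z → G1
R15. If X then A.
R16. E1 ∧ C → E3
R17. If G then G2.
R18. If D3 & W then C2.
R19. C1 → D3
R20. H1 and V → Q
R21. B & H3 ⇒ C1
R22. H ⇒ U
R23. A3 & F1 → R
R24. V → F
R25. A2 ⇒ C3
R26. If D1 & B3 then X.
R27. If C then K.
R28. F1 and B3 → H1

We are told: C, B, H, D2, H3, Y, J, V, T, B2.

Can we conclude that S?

No

Forward chaining from the given facts derives: A3, A2, F1, C1, U, R, F, C3, K, G3, D3, H2, G2, M.
The only rule concluding S is R12, which needs A; that is never established.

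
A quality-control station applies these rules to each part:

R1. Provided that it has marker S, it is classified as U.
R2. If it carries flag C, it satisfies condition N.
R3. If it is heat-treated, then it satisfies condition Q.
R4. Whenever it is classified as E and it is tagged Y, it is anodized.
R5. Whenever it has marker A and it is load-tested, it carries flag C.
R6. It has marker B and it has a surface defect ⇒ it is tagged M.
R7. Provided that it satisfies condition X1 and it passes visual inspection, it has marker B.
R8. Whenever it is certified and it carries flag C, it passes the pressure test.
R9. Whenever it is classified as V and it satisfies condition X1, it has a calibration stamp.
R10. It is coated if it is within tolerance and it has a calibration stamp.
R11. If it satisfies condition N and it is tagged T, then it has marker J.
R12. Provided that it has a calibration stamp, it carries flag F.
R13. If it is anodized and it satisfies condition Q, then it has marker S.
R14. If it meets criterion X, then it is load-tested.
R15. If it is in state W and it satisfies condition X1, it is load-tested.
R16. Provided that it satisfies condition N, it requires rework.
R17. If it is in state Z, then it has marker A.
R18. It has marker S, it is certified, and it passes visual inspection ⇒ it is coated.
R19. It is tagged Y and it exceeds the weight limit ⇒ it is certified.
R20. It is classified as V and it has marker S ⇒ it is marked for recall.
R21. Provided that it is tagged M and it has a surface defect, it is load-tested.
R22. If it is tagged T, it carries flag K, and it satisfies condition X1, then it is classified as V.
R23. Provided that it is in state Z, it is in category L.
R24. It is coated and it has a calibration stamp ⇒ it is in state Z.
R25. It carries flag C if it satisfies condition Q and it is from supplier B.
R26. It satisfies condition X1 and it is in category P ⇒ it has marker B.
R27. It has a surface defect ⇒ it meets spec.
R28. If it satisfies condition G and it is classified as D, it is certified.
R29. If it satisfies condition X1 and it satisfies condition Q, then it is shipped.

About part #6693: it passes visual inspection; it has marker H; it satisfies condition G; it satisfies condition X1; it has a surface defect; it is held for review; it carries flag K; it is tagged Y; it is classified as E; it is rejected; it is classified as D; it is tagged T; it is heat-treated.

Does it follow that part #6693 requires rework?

Yes

By R3 (it is heat-treated): it satisfies condition Q.
By R4 (it is classified as E, it is tagged Y): it is anodized.
By R7 (it satisfies condition X1, it passes visual inspection): it has marker B.
By R13 (it is anodized, it satisfies condition Q): it has marker S.
By R22 (it is tagged T, it carries flag K, it satisfies condition X1): it is classified as V.
By R28 (it satisfies condition G, it is classified as D): it is certified.
By R6 (it has marker B, it has a surface defect): it is tagged M.
By R9 (it is classified as V, it satisfies condition X1): it has a calibration stamp.
By R18 (it has marker S, it is certified, it passes visual inspection): it is coated.
By R21 (it is tagged M, it has a surface defect): it is load-tested.
By R24 (it is coated, it has a calibration stamp): it is in state Z.
By R17 (it is in state Z): it has marker A.
By R5 (it has marker A, it is load-tested): it carries flag C.
By R2 (it carries flag C): it satisfies condition N.
By R16 (it satisfies condition N): it requires rework.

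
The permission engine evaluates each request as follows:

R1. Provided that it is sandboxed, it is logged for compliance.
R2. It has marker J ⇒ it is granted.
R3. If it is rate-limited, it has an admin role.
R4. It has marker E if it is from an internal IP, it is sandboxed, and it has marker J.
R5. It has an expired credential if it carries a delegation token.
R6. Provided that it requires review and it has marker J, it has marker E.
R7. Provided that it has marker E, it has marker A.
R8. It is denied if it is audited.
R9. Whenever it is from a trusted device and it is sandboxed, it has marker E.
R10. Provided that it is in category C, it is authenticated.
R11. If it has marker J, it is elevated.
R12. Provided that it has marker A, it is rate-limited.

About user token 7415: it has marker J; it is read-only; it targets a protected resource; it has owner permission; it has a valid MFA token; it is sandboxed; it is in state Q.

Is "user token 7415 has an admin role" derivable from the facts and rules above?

Forward chaining from the given facts derives: is logged for compliance, is granted, is elevated.
The only rule concluding "it has an admin role" is R3, which needs "it is rate-limited"; that is never established.

No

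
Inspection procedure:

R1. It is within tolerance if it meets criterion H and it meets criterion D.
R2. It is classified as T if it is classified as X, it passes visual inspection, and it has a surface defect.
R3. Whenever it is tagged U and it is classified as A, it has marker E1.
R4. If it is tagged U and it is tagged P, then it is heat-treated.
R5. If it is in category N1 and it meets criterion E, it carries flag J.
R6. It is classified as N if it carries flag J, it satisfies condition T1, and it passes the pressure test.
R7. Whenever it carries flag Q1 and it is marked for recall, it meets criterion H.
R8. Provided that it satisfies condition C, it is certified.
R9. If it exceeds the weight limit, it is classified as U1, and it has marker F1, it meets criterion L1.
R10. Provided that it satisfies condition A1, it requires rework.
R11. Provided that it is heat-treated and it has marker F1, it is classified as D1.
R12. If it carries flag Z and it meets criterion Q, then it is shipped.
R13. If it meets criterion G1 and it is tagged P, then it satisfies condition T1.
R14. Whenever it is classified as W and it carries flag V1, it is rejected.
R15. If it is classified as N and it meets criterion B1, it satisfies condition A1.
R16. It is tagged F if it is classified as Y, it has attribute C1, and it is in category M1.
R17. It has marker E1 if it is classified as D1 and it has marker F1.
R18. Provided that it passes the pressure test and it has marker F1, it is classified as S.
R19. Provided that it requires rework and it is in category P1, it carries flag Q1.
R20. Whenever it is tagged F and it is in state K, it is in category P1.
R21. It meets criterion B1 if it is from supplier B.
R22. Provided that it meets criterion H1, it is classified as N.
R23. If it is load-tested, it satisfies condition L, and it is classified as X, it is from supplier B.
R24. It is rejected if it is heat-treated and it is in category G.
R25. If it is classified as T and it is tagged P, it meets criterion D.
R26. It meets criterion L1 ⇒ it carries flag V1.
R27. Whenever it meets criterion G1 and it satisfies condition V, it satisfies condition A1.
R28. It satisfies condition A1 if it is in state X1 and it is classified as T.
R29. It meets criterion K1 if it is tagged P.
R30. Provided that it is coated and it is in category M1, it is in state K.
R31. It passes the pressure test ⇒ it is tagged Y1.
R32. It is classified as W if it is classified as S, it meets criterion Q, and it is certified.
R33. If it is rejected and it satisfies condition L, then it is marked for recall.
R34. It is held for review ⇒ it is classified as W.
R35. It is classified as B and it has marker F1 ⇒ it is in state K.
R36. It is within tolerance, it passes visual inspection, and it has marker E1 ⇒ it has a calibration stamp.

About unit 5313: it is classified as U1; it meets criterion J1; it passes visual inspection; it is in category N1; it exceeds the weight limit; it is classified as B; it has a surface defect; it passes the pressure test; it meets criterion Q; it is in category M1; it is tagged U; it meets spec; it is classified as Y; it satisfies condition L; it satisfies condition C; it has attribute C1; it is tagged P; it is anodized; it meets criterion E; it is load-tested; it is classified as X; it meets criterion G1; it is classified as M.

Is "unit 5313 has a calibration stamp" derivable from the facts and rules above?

Forward chaining from the given facts derives: is classified as T, is heat-treated, carries flag J, is certified, satisfies condition T1, is tagged F, is from supplier B, meets criterion D, meets criterion K1, is tagged Y1, is classified as N, meets criterion B1, satisfies condition A1, requires rework.
The only rule concluding "it has a calibration stamp" is R36, which needs "it is within tolerance"; that is never established.

No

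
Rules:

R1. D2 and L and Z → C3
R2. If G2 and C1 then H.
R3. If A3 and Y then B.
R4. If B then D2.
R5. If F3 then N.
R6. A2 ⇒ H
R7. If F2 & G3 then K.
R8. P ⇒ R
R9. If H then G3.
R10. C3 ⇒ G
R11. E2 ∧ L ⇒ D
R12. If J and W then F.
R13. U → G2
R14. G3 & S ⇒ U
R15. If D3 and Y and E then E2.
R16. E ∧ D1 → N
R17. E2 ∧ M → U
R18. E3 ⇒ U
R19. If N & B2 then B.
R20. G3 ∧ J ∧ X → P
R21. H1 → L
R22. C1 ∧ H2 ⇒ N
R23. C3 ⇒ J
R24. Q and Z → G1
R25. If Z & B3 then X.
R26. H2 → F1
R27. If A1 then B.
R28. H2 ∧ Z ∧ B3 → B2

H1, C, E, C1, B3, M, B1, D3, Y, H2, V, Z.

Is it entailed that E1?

Forward chaining from the given facts derives: E2, U, L, N, X, F1, B2, D, G2, B, H, D2, G3, C3, G, J, P, R.
No rule has E1 as its conclusion, and it is not among the given facts.

No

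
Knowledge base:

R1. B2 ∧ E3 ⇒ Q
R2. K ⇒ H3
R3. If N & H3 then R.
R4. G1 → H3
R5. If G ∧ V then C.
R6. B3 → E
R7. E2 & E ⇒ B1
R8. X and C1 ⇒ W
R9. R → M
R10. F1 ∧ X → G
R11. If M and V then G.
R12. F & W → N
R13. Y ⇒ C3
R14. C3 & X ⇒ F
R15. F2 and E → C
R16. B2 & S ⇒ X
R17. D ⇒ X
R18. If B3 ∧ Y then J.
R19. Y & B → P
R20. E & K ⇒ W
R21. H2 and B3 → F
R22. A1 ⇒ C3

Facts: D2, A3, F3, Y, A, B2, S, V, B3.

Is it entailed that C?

Forward chaining from the given facts derives: E, C3, X, J, F.
Rules concluding C: R5 needs G; R15 needs F2 — none of these are established.

No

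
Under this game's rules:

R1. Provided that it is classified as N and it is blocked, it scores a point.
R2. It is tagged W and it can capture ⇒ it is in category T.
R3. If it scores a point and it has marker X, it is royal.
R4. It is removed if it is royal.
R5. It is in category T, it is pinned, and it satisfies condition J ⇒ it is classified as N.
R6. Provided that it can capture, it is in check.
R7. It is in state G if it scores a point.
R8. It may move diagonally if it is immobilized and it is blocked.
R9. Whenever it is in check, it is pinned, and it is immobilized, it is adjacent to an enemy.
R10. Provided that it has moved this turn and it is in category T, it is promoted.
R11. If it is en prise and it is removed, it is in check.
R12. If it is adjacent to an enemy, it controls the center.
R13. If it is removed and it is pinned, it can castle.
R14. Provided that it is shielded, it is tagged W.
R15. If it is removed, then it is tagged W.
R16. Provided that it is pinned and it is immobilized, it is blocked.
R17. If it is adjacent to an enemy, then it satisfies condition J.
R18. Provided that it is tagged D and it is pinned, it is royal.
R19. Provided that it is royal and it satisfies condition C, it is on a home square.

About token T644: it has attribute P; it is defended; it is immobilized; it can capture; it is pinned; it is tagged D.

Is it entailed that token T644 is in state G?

Yes

By R6 (it can capture): it is in check.
By R9 (it is in check, it is pinned, it is immobilized): it is adjacent to an enemy.
By R16 (it is pinned, it is immobilized): it is blocked.
By R17 (it is adjacent to an enemy): it satisfies condition J.
By R18 (it is tagged D, it is pinned): it is royal.
By R4 (it is royal): it is removed.
By R15 (it is removed): it is tagged W.
By R2 (it is tagged W, it can capture): it is in category T.
By R5 (it is in category T, it is pinned, it satisfies condition J): it is classified as N.
By R1 (it is classified as N, it is blocked): it scores a point.
By R7 (it scores a point): it is in state G.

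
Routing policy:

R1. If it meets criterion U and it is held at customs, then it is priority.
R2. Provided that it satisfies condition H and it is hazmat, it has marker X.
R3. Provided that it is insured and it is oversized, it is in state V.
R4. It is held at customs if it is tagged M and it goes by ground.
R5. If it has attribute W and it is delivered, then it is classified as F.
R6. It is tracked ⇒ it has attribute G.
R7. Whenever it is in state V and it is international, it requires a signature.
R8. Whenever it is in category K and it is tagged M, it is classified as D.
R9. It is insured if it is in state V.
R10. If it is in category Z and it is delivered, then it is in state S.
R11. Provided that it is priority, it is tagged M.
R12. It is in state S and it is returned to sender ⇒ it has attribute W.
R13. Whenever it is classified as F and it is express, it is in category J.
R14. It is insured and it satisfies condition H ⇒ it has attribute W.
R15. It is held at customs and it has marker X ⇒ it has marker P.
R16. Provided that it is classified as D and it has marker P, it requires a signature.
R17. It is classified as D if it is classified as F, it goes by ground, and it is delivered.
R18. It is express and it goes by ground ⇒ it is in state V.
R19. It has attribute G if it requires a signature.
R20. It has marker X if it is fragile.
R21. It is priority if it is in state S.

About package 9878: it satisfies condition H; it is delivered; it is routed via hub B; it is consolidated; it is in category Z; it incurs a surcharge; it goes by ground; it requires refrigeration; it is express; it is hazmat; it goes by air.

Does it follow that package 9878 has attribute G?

Yes

By R2 (it satisfies condition H, it is hazmat): it has marker X.
By R10 (it is in category Z, it is delivered): it is in state S.
By R18 (it is express, it goes by ground): it is in state V.
By R21 (it is in state S): it is priority.
By R9 (it is in state V): it is insured.
By R11 (it is priority): it is tagged M.
By R14 (it is insured, it satisfies condition H): it has attribute W.
By R4 (it is tagged M, it goes by ground): it is held at customs.
By R5 (it has attribute W, it is delivered): it is classified as F.
By R15 (it is held at customs, it has marker X): it has marker P.
By R17 (it is classified as F, it goes by ground, it is delivered): it is classified as D.
By R16 (it is classified as D, it has marker P): it requires a signature.
By R19 (it requires a signature): it has attribute G.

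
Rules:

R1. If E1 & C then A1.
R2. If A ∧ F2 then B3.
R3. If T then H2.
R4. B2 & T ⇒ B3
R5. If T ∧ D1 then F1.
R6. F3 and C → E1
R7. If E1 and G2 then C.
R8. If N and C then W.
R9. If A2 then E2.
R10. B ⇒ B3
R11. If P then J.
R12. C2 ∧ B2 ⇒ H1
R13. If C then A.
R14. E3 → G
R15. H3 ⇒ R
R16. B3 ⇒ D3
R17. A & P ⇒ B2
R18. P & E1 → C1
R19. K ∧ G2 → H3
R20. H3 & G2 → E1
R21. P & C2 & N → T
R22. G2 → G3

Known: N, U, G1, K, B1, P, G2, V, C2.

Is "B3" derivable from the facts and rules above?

Yes

H3  (by R19: K, G2)
E1  (by R20: H3, G2)
T  (by R21: P, C2, N)
C  (by R7: E1, G2)
A  (by R13: C)
B2  (by R17: A, P)
B3  (by R4: B2, T)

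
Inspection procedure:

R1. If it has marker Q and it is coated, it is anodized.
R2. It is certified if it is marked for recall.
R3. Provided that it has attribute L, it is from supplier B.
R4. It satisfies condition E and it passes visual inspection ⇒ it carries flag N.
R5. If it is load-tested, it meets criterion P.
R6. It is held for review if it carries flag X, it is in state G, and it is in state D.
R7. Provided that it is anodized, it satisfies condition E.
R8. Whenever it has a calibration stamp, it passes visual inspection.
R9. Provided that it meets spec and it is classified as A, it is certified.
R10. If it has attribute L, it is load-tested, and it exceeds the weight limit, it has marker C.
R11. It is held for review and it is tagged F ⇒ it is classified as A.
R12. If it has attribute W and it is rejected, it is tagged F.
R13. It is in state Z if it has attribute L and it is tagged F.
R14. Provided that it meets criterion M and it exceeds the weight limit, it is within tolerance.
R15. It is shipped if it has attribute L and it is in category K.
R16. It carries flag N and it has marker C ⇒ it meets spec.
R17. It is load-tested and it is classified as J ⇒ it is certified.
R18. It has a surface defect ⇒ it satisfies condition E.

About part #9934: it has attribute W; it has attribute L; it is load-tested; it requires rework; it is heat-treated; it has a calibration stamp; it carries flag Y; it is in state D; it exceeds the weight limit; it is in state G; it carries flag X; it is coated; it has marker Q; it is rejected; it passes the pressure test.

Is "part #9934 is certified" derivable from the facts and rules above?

By R1 (it has marker Q, it is coated): it is anodized.
By R6 (it carries flag X, it is in state G, it is in state D): it is held for review.
By R7 (it is anodized): it satisfies condition E.
By R8 (it has a calibration stamp): it passes visual inspection.
By R10 (it has attribute L, it is load-tested, it exceeds the weight limit): it has marker C.
By R12 (it has attribute W, it is rejected): it is tagged F.
By R4 (it satisfies condition E, it passes visual inspection): it carries flag N.
By R11 (it is held for review, it is tagged F): it is classified as A.
By R16 (it carries flag N, it has marker C): it meets spec.
By R9 (it meets spec, it is classified as A): it is certified.

Yes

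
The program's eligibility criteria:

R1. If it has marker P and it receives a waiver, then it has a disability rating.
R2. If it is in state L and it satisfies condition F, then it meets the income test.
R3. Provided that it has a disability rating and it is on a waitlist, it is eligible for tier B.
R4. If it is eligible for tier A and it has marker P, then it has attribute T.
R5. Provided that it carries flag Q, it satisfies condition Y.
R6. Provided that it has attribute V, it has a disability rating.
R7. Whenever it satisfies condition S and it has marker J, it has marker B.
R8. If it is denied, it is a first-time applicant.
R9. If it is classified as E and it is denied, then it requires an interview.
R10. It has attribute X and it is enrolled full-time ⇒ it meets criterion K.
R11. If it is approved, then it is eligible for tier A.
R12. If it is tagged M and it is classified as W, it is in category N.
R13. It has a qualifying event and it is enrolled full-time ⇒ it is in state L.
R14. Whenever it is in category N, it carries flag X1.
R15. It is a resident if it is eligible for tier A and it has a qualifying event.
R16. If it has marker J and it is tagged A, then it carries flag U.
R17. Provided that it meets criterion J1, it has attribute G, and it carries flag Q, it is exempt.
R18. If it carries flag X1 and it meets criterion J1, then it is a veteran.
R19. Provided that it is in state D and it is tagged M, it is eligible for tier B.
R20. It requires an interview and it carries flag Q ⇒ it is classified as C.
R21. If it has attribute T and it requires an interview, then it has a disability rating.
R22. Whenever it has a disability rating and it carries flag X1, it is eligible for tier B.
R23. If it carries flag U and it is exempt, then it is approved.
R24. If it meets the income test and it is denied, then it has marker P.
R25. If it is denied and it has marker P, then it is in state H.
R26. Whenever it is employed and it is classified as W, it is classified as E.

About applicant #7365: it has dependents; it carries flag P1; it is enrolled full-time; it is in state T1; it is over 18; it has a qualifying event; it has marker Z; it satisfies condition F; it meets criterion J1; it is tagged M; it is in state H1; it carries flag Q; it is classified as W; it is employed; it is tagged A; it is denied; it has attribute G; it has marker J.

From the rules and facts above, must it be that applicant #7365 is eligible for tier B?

By R12 (it is tagged M, it is classified as W): it is in category N.
By R13 (it has a qualifying event, it is enrolled full-time): it is in state L.
By R14 (it is in category N): it carries flag X1.
By R16 (it has marker J, it is tagged A): it carries flag U.
By R17 (it meets criterion J1, it has attribute G, it carries flag Q): it is exempt.
By R23 (it carries flag U, it is exempt): it is approved.
By R26 (it is employed, it is classified as W): it is classified as E.
By R2 (it is in state L, it satisfies condition F): it meets the income test.
By R9 (it is classified as E, it is denied): it requires an interview.
By R11 (it is approved): it is eligible for tier A.
By R24 (it meets the income test, it is denied): it has marker P.
By R4 (it is eligible for tier A, it has marker P): it has attribute T.
By R21 (it has attribute T, it requires an interview): it has a disability rating.
By R22 (it has a disability rating, it carries flag X1): it is eligible for tier B.

Yes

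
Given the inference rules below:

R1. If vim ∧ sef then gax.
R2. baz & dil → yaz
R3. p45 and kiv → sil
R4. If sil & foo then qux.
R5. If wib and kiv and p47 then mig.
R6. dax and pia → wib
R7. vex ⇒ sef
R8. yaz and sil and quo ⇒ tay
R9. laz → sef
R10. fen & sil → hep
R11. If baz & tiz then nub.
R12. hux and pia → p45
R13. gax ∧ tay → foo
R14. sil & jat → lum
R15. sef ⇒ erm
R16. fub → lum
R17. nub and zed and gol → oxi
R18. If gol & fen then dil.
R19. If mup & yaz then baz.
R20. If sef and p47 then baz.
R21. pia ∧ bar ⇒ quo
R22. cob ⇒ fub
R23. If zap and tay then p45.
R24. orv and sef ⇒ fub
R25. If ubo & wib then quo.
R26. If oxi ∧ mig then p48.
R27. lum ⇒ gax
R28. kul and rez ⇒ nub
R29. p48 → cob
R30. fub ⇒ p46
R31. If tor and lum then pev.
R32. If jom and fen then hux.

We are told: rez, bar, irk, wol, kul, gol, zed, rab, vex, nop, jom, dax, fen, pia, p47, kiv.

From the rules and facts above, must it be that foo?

Yes

wib  (by R6: dax, pia)
sef  (by R7: vex)
dil  (by R18: gol, fen)
baz  (by R20: sef, p47)
quo  (by R21: pia, bar)
nub  (by R28: kul, rez)
hux  (by R32: jom, fen)
yaz  (by R2: baz, dil)
mig  (by R5: wib, kiv, p47)
p45  (by R12: hux, pia)
oxi  (by R17: nub, zed, gol)
p48  (by R26: oxi, mig)
cob  (by R29: p48)
sil  (by R3: p45, kiv)
tay  (by R8: yaz, sil, quo)
fub  (by R22: cob)
lum  (by R16: fub)
gax  (by R27: lum)
foo  (by R13: gax, tay)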